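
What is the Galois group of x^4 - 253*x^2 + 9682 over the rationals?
Gal(K/Q) = V_4 (Klein four-group, Z/2Z × Z/2Z)

f factors as (x^2 - 206)(x^2 - 47), so the splitting field is K = Q(sqrt(206), sqrt(47)). The elements 206, 47, 9682 are all non-squares in Q, so sqrt(206) and sqrt(47) generate independent quadratic extensions. Thus [K:Q] = 4 and Gal(K/Q) is generated by the two order-2 automorphisms sqrt(206) ↦ -sqrt(206) and sqrt(47) ↦ -sqrt(47), giving V_4.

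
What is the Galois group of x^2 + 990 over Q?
Gal(K/Q) = Z/2Z (cyclic of order 2)

x^2 + 990 is irreducible over Q since -990 is not a rational square. The splitting field Q(sqrt(-990)) has degree 2 over Q, and its unique nontrivial automorphism is sqrt(-990) ↦ -sqrt(-990). Hence Gal(Q(sqrt(-990))/Q) = Z/2Z.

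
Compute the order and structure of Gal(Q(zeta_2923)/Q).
|Gal(Q(zeta_2923)/Q)| = phi(2923) = 2808; group ≅ (Z/2923Z)^* ≅ Z/36Z × Z/78Z

The n-th cyclotomic polynomial Φ_2923(x) is the minimal polynomial of zeta_2923 over Q and has degree phi(2923) = 2808. So Q(zeta_2923) is a degree-2808 Galois extension with Galois group (Z/2923Z)^*. By CRT, (Z/2923Z)^* ≅ (Z/37Z)^* × (Z/79Z)^*. Each prime-power unit group is (Z/37Z)^* ≅ Z/36Z; (Z/79Z)^* ≅ Z/78Z. Hence Gal(Q(zeta_2923)/Q) ≅ Z/36Z × Z/78Z.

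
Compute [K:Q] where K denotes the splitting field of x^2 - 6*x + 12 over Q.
[K:Q] = 2

The discriminant of x^2 + (-6)*x + (12) is b^2 - 4c = 36 - (48) = -12. Since -12 is not a perfect square in Q, the polynomial is irreducible over Q. Its two roots generate a degree-2 extension, so [K:Q] = 2.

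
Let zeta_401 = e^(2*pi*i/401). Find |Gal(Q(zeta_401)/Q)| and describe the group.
|Gal(Q(zeta_401)/Q)| = phi(401) = 400; group ≅ (Z/401Z)^* ≅ Z/400Z

The n-th cyclotomic polynomial Φ_401(x) is the minimal polynomial of zeta_401 over Q and has degree phi(401) = 400. So Q(zeta_401) is a degree-400 Galois extension with Galois group (Z/401Z)^*. (Z/401Z)^* is cyclic since 401 is an odd prime power (or 4). Hence Gal(Q(zeta_401)/Q) ≅ Z/400Z.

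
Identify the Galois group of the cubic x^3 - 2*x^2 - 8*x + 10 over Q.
Gal(K/Q) = S_3 (symmetric group of order 6)

Compute the discriminant of x^3 + (-2)*x^2 + (-8)*x + (10): Δ = 2804. Since Δ is not a rational square, the Galois group is not contained in A_3; it must be the full S_3 (irreducibility of the cubic rules out anything smaller).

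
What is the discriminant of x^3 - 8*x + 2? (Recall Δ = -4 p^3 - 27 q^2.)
Δ = 1940

For a depressed cubic x^3 + p x + q the discriminant is Δ = -4 p^3 - 27 q^2 = -4*(-8)^3 - 27*(2)^2 = 2048 - 108 = 1940.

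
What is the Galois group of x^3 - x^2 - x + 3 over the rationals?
Gal(K/Q) = S_3 (symmetric group of order 6)

Compute the discriminant of x^3 + (-1)*x^2 + (-1)*x + (3): Δ = -172. Since Δ is not a rational square, the Galois group is not contained in A_3; it must be the full S_3 (irreducibility of the cubic rules out anything smaller).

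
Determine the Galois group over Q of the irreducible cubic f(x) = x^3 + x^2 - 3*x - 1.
Gal(K/Q) = S_3 (symmetric group of order 6)

Compute the discriminant of x^3 + (1)*x^2 + (-3)*x + (-1): Δ = 148. Since Δ is not a rational square, the Galois group is not contained in A_3; it must be the full S_3 (irreducibility of the cubic rules out anything smaller).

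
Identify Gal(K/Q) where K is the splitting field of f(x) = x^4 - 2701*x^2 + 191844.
Gal(K/Q) = Z/2Z (cyclic of order 2)

f factors as (x^2 - 2628)(x^2 - 73), so the splitting field is K = Q(sqrt(2628), sqrt(73)). The squarefree part of 2628 is 73 and the squarefree part of 73 is also 73, so sqrt(2628) and sqrt(73) are both rational multiples of sqrt(73). Hence Q(sqrt(2628)) = Q(sqrt(73)) = Q(sqrt(73)), and the splitting field collapses to a single degree-2 extension with Galois group Z/2Z.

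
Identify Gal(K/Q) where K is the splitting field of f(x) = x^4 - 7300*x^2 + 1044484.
Gal(K/Q) = Z/2Z (cyclic of order 2)

f factors as (x^2 - 7154)(x^2 - 146), so the splitting field is K = Q(sqrt(7154), sqrt(146)). The squarefree part of 7154 is 146 and the squarefree part of 146 is also 146, so sqrt(7154) and sqrt(146) are both rational multiples of sqrt(146). Hence Q(sqrt(7154)) = Q(sqrt(146)) = Q(sqrt(146)), and the splitting field collapses to a single degree-2 extension with Galois group Z/2Z.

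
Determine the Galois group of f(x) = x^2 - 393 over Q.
Gal(K/Q) = Z/2Z (cyclic of order 2)

x^2 - 393 is irreducible over Q since 393 is not a rational square. The splitting field Q(sqrt(393)) has degree 2 over Q, and its unique nontrivial automorphism is sqrt(393) ↦ -sqrt(393). Hence Gal(Q(sqrt(393))/Q) = Z/2Z.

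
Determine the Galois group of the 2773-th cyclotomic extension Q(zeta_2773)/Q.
|Gal(Q(zeta_2773)/Q)| = phi(2773) = 2668; group ≅ (Z/2773Z)^* ≅ Z/46Z × Z/58Z

The n-th cyclotomic polynomial Φ_2773(x) is the minimal polynomial of zeta_2773 over Q and has degree phi(2773) = 2668. So Q(zeta_2773) is a degree-2668 Galois extension with Galois group (Z/2773Z)^*. By CRT, (Z/2773Z)^* ≅ (Z/47Z)^* × (Z/59Z)^*. Each prime-power unit group is (Z/47Z)^* ≅ Z/46Z; (Z/59Z)^* ≅ Z/58Z. Hence Gal(Q(zeta_2773)/Q) ≅ Z/46Z × Z/58Z.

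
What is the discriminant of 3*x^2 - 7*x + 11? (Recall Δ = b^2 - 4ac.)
Δ = -83

For a quadratic a x^2 + b x + c the discriminant is Δ = b^2 - 4ac = (-7)^2 - 4*(3)*(11) = 49 - (132) = -83.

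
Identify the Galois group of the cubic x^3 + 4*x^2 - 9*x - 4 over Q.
Gal(K/Q) = A_3 (cyclic of order 3)

Compute the discriminant of x^3 + (4)*x^2 + (-9)*x + (-4): Δ = 7396. Since Δ is a perfect square (Δ = 86^2), the Galois group is contained in A_3. Irreducibility forces the group to be transitive on three roots, so Gal = A_3.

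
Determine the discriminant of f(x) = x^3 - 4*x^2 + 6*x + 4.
Δ = -1424

For x^3 + a x^2 + b x + c the discriminant is Δ = 18 a b c - 4 a^3 c + a^2 b^2 - 4 b^3 - 27 c^2.
Plug a = -4, b = 6, c = 4:
  18*(-4)*(6)*(4) - 4*(-4)^3*(4) + (-4)^2*(6)^2 - 4*(6)^3 - 27*(4)^2
  = -1728 + (1024) + 576 + (-864) + (-432)
  = -1424.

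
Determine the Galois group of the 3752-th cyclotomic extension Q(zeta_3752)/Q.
|Gal(Q(zeta_3752)/Q)| = phi(3752) = 1584; group ≅ (Z/3752Z)^* ≅ Z/2Z × Z/2Z × Z/6Z × Z/66Z

The n-th cyclotomic polynomial Φ_3752(x) is the minimal polynomial of zeta_3752 over Q and has degree phi(3752) = 1584. So Q(zeta_3752) is a degree-1584 Galois extension with Galois group (Z/3752Z)^*. By CRT, (Z/3752Z)^* ≅ (Z/8Z)^* × (Z/7Z)^* × (Z/67Z)^*. Each prime-power unit group is (Z/8Z)^* ≅ Z/2Z × Z/2Z; (Z/7Z)^* ≅ Z/6Z; (Z/67Z)^* ≅ Z/66Z. Hence Gal(Q(zeta_3752)/Q) ≅ Z/2Z × Z/2Z × Z/6Z × Z/66Z.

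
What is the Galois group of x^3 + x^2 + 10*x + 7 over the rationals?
Gal(K/Q) = S_3 (symmetric group of order 6)

Compute the discriminant of x^3 + (1)*x^2 + (10)*x + (7): Δ = -3991. Since Δ is not a rational square, the Galois group is not contained in A_3; it must be the full S_3 (irreducibility of the cubic rules out anything smaller).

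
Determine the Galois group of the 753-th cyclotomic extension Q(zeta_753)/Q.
|Gal(Q(zeta_753)/Q)| = phi(753) = 500; group ≅ (Z/753Z)^* ≅ Z/2Z × Z/250Z

The n-th cyclotomic polynomial Φ_753(x) is the minimal polynomial of zeta_753 over Q and has degree phi(753) = 500. So Q(zeta_753) is a degree-500 Galois extension with Galois group (Z/753Z)^*. By CRT, (Z/753Z)^* ≅ (Z/3Z)^* × (Z/251Z)^*. Each prime-power unit group is (Z/3Z)^* ≅ Z/2Z; (Z/251Z)^* ≅ Z/250Z. Hence Gal(Q(zeta_753)/Q) ≅ Z/2Z × Z/250Z.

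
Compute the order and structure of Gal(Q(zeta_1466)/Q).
|Gal(Q(zeta_1466)/Q)| = phi(1466) = 732; group ≅ (Z/1466Z)^* ≅ Z/732Z

The n-th cyclotomic polynomial Φ_1466(x) is the minimal polynomial of zeta_1466 over Q and has degree phi(1466) = 732. So Q(zeta_1466) is a degree-732 Galois extension with Galois group (Z/1466Z)^*. By CRT, (Z/1466Z)^* ≅ (Z/2Z)^* × (Z/733Z)^*. Each prime-power unit group is (Z/2Z)^* ≅ trivial group (order 1); (Z/733Z)^* ≅ Z/732Z. Hence Gal(Q(zeta_1466)/Q) ≅ Z/732Z.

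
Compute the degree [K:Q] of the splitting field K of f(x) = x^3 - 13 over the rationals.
[K:Q] = 6

x^3 - 13 has one real root r = 13^(1/3) and two complex roots r*zeta_3, r*zeta_3^2 where zeta_3 = e^(2*pi*i/3). The splitting field is Q(r, zeta_3). [Q(r):Q] = 3 and [Q(zeta_3):Q] = 2 with gcd = 1, so [Q(r, zeta_3):Q] = 3 * 2 = 6.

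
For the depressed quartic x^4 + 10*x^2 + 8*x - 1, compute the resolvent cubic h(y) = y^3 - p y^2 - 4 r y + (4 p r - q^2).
h(y) = y^3 - 10*y^2 + 4*y - 104

Identify coefficients: p = 10, q = 8, r = -1.
Plug into h(y) = y^3 - p y^2 - 4 r y + (4 p r - q^2):
  h(y) = y^3 - (10) y^2 - 4*(-1) y + (4*(10)*(-1) - (8)^2)
       = y^3 + (-10) y^2 + (4) y + (-104).
Simplifying: h(y) = y^3 - 10*y^2 + 4*y - 104.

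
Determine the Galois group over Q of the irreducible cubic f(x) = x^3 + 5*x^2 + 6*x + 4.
Gal(K/Q) = S_3 (symmetric group of order 6)

Compute the discriminant of x^3 + (5)*x^2 + (6)*x + (4): Δ = -236. Since Δ is not a rational square, the Galois group is not contained in A_3; it must be the full S_3 (irreducibility of the cubic rules out anything smaller).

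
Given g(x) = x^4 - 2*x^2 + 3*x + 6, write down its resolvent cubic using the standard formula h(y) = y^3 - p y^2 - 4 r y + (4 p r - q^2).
h(y) = y^3 + 2*y^2 - 24*y - 57

Identify coefficients: p = -2, q = 3, r = 6.
Plug into h(y) = y^3 - p y^2 - 4 r y + (4 p r - q^2):
  h(y) = y^3 - (-2) y^2 - 4*(6) y + (4*(-2)*(6) - (3)^2)
       = y^3 + (2) y^2 + (-24) y + (-57).
Simplifying: h(y) = y^3 + 2*y^2 - 24*y - 57.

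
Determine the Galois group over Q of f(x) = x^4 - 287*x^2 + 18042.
Gal(K/Q) = V_4 (Klein four-group, Z/2Z × Z/2Z)

f factors as (x^2 - 194)(x^2 - 93), so the splitting field is K = Q(sqrt(194), sqrt(93)). The elements 194, 93, 18042 are all non-squares in Q, so sqrt(194) and sqrt(93) generate independent quadratic extensions. Thus [K:Q] = 4 and Gal(K/Q) is generated by the two order-2 automorphisms sqrt(194) ↦ -sqrt(194) and sqrt(93) ↦ -sqrt(93), giving V_4.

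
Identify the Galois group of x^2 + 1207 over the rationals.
Gal(K/Q) = Z/2Z (cyclic of order 2)

x^2 + 1207 is irreducible over Q since -1207 is not a rational square. The splitting field Q(sqrt(-1207)) has degree 2 over Q, and its unique nontrivial automorphism is sqrt(-1207) ↦ -sqrt(-1207). Hence Gal(Q(sqrt(-1207))/Q) = Z/2Z.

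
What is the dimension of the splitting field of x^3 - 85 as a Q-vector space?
[K:Q] = 6

x^3 - 85 has one real root r = 85^(1/3) and two complex roots r*zeta_3, r*zeta_3^2 where zeta_3 = e^(2*pi*i/3). The splitting field is Q(r, zeta_3). [Q(r):Q] = 3 and [Q(zeta_3):Q] = 2 with gcd = 1, so [Q(r, zeta_3):Q] = 3 * 2 = 6.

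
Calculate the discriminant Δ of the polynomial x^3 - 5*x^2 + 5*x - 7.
Δ = -1548

For x^3 + a x^2 + b x + c the discriminant is Δ = 18 a b c - 4 a^3 c + a^2 b^2 - 4 b^3 - 27 c^2.
Plug a = -5, b = 5, c = -7:
  18*(-5)*(5)*(-7) - 4*(-5)^3*(-7) + (-5)^2*(5)^2 - 4*(5)^3 - 27*(-7)^2
  = 3150 + (-3500) + 625 + (-500) + (-1323)
  = -1548.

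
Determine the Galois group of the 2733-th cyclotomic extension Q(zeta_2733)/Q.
|Gal(Q(zeta_2733)/Q)| = phi(2733) = 1820; group ≅ (Z/2733Z)^* ≅ Z/2Z × Z/910Z

The n-th cyclotomic polynomial Φ_2733(x) is the minimal polynomial of zeta_2733 over Q and has degree phi(2733) = 1820. So Q(zeta_2733) is a degree-1820 Galois extension with Galois group (Z/2733Z)^*. By CRT, (Z/2733Z)^* ≅ (Z/3Z)^* × (Z/911Z)^*. Each prime-power unit group is (Z/3Z)^* ≅ Z/2Z; (Z/911Z)^* ≅ Z/910Z. Hence Gal(Q(zeta_2733)/Q) ≅ Z/2Z × Z/910Z.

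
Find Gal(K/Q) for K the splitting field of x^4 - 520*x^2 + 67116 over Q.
Gal(K/Q) = V_4 (Klein four-group, Z/2Z × Z/2Z)

f factors as (x^2 - 282)(x^2 - 238), so the splitting field is K = Q(sqrt(282), sqrt(238)). The elements 282, 238, 67116 are all non-squares in Q, so sqrt(282) and sqrt(238) generate independent quadratic extensions. Thus [K:Q] = 4 and Gal(K/Q) is generated by the two order-2 automorphisms sqrt(282) ↦ -sqrt(282) and sqrt(238) ↦ -sqrt(238), giving V_4.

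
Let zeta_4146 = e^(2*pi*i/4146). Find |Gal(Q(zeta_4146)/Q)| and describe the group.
|Gal(Q(zeta_4146)/Q)| = phi(4146) = 1380; group ≅ (Z/4146Z)^* ≅ Z/2Z × Z/690Z

The n-th cyclotomic polynomial Φ_4146(x) is the minimal polynomial of zeta_4146 over Q and has degree phi(4146) = 1380. So Q(zeta_4146) is a degree-1380 Galois extension with Galois group (Z/4146Z)^*. By CRT, (Z/4146Z)^* ≅ (Z/2Z)^* × (Z/3Z)^* × (Z/691Z)^*. Each prime-power unit group is (Z/2Z)^* ≅ trivial group (order 1); (Z/3Z)^* ≅ Z/2Z; (Z/691Z)^* ≅ Z/690Z. Hence Gal(Q(zeta_4146)/Q) ≅ Z/2Z × Z/690Z.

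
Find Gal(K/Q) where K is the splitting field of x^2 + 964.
Gal(K/Q) = Z/2Z (cyclic of order 2)

x^2 + 964 is irreducible over Q since -964 is not a rational square. The splitting field Q(sqrt(-964)) has degree 2 over Q, and its unique nontrivial automorphism is sqrt(-964) ↦ -sqrt(-964). Hence Gal(Q(sqrt(-964))/Q) = Z/2Z.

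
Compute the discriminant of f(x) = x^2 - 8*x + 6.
Δ = 40

For a quadratic a x^2 + b x + c the discriminant is Δ = b^2 - 4ac = (-8)^2 - 4*(1)*(6) = 64 - (24) = 40.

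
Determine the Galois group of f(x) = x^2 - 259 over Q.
Gal(K/Q) = Z/2Z (cyclic of order 2)

x^2 - 259 is irreducible over Q since 259 is not a rational square. The splitting field Q(sqrt(259)) has degree 2 over Q, and its unique nontrivial automorphism is sqrt(259) ↦ -sqrt(259). Hence Gal(Q(sqrt(259))/Q) = Z/2Z.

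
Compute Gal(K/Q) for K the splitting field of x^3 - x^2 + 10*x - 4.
Gal(K/Q) = S_3 (symmetric group of order 6)

Compute the discriminant of x^3 + (-1)*x^2 + (10)*x + (-4): Δ = -3628. Since Δ is not a rational square, the Galois group is not contained in A_3; it must be the full S_3 (irreducibility of the cubic rules out anything smaller).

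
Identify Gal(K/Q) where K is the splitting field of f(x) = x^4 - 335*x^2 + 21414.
Gal(K/Q) = V_4 (Klein four-group, Z/2Z × Z/2Z)

f factors as (x^2 - 86)(x^2 - 249), so the splitting field is K = Q(sqrt(86), sqrt(249)). The elements 86, 249, 21414 are all non-squares in Q, so sqrt(86) and sqrt(249) generate independent quadratic extensions. Thus [K:Q] = 4 and Gal(K/Q) is generated by the two order-2 automorphisms sqrt(86) ↦ -sqrt(86) and sqrt(249) ↦ -sqrt(249), giving V_4.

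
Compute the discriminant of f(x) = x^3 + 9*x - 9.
Δ = -5103

For a depressed cubic x^3 + p x + q the discriminant is Δ = -4 p^3 - 27 q^2 = -4*(9)^3 - 27*(-9)^2 = -2916 - 2187 = -5103.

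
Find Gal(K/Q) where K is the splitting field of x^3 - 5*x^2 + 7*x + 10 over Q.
Gal(K/Q) = S_3 (symmetric group of order 6)

Compute the discriminant of x^3 + (-5)*x^2 + (7)*x + (10): Δ = -4147. Since Δ is not a rational square, the Galois group is not contained in A_3; it must be the full S_3 (irreducibility of the cubic rules out anything smaller).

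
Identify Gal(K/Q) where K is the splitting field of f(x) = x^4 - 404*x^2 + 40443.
Gal(K/Q) = V_4 (Klein four-group, Z/2Z × Z/2Z)

f factors as (x^2 - 221)(x^2 - 183), so the splitting field is K = Q(sqrt(221), sqrt(183)). The elements 221, 183, 40443 are all non-squares in Q, so sqrt(221) and sqrt(183) generate independent quadratic extensions. Thus [K:Q] = 4 and Gal(K/Q) is generated by the two order-2 automorphisms sqrt(221) ↦ -sqrt(221) and sqrt(183) ↦ -sqrt(183), giving V_4.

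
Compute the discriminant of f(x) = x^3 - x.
Δ = 4

For a depressed cubic x^3 + p x + q the discriminant is Δ = -4 p^3 - 27 q^2 = -4*(-1)^3 - 27*(0)^2 = 4 - 0 = 4.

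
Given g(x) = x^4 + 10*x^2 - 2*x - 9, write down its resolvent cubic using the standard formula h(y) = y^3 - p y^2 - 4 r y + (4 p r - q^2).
h(y) = y^3 - 10*y^2 + 36*y - 364

Identify coefficients: p = 10, q = -2, r = -9.
Plug into h(y) = y^3 - p y^2 - 4 r y + (4 p r - q^2):
  h(y) = y^3 - (10) y^2 - 4*(-9) y + (4*(10)*(-9) - (-2)^2)
       = y^3 + (-10) y^2 + (36) y + (-364).
Simplifying: h(y) = y^3 - 10*y^2 + 36*y - 364.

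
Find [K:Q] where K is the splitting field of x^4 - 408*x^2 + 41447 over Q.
[K:Q] = 4

f factors as (x^2 - 217)(x^2 - 191); the splitting field is K = Q(sqrt(217), sqrt(191)). Since 217, 191, and 41447 are all non-squares in Q, the three subfields Q(sqrt(217)), Q(sqrt(191)), Q(sqrt(41447)) are distinct degree-2 extensions, so [K:Q] = 4 (Klein four Galois group).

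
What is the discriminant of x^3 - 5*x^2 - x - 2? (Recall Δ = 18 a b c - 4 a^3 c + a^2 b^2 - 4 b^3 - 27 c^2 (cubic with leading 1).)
Δ = -1259

For x^3 + a x^2 + b x + c the discriminant is Δ = 18 a b c - 4 a^3 c + a^2 b^2 - 4 b^3 - 27 c^2.
Plug a = -5, b = -1, c = -2:
  18*(-5)*(-1)*(-2) - 4*(-5)^3*(-2) + (-5)^2*(-1)^2 - 4*(-1)^3 - 27*(-2)^2
  = -180 + (-1000) + 25 + (4) + (-108)
  = -1259.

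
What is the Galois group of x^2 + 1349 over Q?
Gal(K/Q) = Z/2Z (cyclic of order 2)

x^2 + 1349 is irreducible over Q since -1349 is not a rational square. The splitting field Q(sqrt(-1349)) has degree 2 over Q, and its unique nontrivial automorphism is sqrt(-1349) ↦ -sqrt(-1349). Hence Gal(Q(sqrt(-1349))/Q) = Z/2Z.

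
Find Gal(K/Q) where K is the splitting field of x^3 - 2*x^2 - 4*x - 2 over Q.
Gal(K/Q) = S_3 (symmetric group of order 6)

Compute the discriminant of x^3 + (-2)*x^2 + (-4)*x + (-2): Δ = -140. Since Δ is not a rational square, the Galois group is not contained in A_3; it must be the full S_3 (irreducibility of the cubic rules out anything smaller).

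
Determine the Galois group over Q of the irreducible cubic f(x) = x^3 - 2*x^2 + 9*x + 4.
Gal(K/Q) = S_3 (symmetric group of order 6)

Compute the discriminant of x^3 + (-2)*x^2 + (9)*x + (4): Δ = -4192. Since Δ is not a rational square, the Galois group is not contained in A_3; it must be the full S_3 (irreducibility of the cubic rules out anything smaller).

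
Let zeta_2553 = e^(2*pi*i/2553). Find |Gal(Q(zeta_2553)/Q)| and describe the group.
|Gal(Q(zeta_2553)/Q)| = phi(2553) = 1584; group ≅ (Z/2553Z)^* ≅ Z/2Z × Z/22Z × Z/36Z

The n-th cyclotomic polynomial Φ_2553(x) is the minimal polynomial of zeta_2553 over Q and has degree phi(2553) = 1584. So Q(zeta_2553) is a degree-1584 Galois extension with Galois group (Z/2553Z)^*. By CRT, (Z/2553Z)^* ≅ (Z/3Z)^* × (Z/23Z)^* × (Z/37Z)^*. Each prime-power unit group is (Z/3Z)^* ≅ Z/2Z; (Z/23Z)^* ≅ Z/22Z; (Z/37Z)^* ≅ Z/36Z. Hence Gal(Q(zeta_2553)/Q) ≅ Z/2Z × Z/22Z × Z/36Z.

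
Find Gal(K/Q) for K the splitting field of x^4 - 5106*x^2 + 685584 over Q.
Gal(K/Q) = Z/2Z (cyclic of order 2)

f factors as (x^2 - 138)(x^2 - 4968), so the splitting field is K = Q(sqrt(138), sqrt(4968)). The squarefree part of 138 is 138 and the squarefree part of 4968 is also 138, so sqrt(138) and sqrt(4968) are both rational multiples of sqrt(138). Hence Q(sqrt(138)) = Q(sqrt(4968)) = Q(sqrt(138)), and the splitting field collapses to a single degree-2 extension with Galois group Z/2Z.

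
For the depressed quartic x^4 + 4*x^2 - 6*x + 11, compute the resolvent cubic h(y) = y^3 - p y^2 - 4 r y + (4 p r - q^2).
h(y) = y^3 - 4*y^2 - 44*y + 140

Identify coefficients: p = 4, q = -6, r = 11.
Plug into h(y) = y^3 - p y^2 - 4 r y + (4 p r - q^2):
  h(y) = y^3 - (4) y^2 - 4*(11) y + (4*(4)*(11) - (-6)^2)
       = y^3 + (-4) y^2 + (-44) y + (140).
Simplifying: h(y) = y^3 - 4*y^2 - 44*y + 140.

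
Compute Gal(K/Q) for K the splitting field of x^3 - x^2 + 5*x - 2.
Gal(K/Q) = S_3 (symmetric group of order 6)

Compute the discriminant of x^3 + (-1)*x^2 + (5)*x + (-2): Δ = -411. Since Δ is not a rational square, the Galois group is not contained in A_3; it must be the full S_3 (irreducibility of the cubic rules out anything smaller).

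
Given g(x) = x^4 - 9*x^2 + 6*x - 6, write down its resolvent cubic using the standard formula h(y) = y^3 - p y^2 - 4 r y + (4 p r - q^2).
h(y) = y^3 + 9*y^2 + 24*y + 180

Identify coefficients: p = -9, q = 6, r = -6.
Plug into h(y) = y^3 - p y^2 - 4 r y + (4 p r - q^2):
  h(y) = y^3 - (-9) y^2 - 4*(-6) y + (4*(-9)*(-6) - (6)^2)
       = y^3 + (9) y^2 + (24) y + (180).
Simplifying: h(y) = y^3 + 9*y^2 + 24*y + 180.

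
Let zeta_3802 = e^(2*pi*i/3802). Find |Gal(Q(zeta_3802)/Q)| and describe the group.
|Gal(Q(zeta_3802)/Q)| = phi(3802) = 1900; group ≅ (Z/3802Z)^* ≅ Z/1900Z

The n-th cyclotomic polynomial Φ_3802(x) is the minimal polynomial of zeta_3802 over Q and has degree phi(3802) = 1900. So Q(zeta_3802) is a degree-1900 Galois extension with Galois group (Z/3802Z)^*. By CRT, (Z/3802Z)^* ≅ (Z/2Z)^* × (Z/1901Z)^*. Each prime-power unit group is (Z/2Z)^* ≅ trivial group (order 1); (Z/1901Z)^* ≅ Z/1900Z. Hence Gal(Q(zeta_3802)/Q) ≅ Z/1900Z.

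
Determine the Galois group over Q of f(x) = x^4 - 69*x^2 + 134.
Gal(K/Q) = V_4 (Klein four-group, Z/2Z × Z/2Z)

f factors as (x^2 - 67)(x^2 - 2), so the splitting field is K = Q(sqrt(67), sqrt(2)). The elements 67, 2, 134 are all non-squares in Q, so sqrt(67) and sqrt(2) generate independent quadratic extensions. Thus [K:Q] = 4 and Gal(K/Q) is generated by the two order-2 automorphisms sqrt(67) ↦ -sqrt(67) and sqrt(2) ↦ -sqrt(2), giving V_4.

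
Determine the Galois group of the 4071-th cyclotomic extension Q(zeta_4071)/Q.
|Gal(Q(zeta_4071)/Q)| = phi(4071) = 2552; group ≅ (Z/4071Z)^* ≅ Z/2Z × Z/22Z × Z/58Z

The n-th cyclotomic polynomial Φ_4071(x) is the minimal polynomial of zeta_4071 over Q and has degree phi(4071) = 2552. So Q(zeta_4071) is a degree-2552 Galois extension with Galois group (Z/4071Z)^*. By CRT, (Z/4071Z)^* ≅ (Z/3Z)^* × (Z/23Z)^* × (Z/59Z)^*. Each prime-power unit group is (Z/3Z)^* ≅ Z/2Z; (Z/23Z)^* ≅ Z/22Z; (Z/59Z)^* ≅ Z/58Z. Hence Gal(Q(zeta_4071)/Q) ≅ Z/2Z × Z/22Z × Z/58Z.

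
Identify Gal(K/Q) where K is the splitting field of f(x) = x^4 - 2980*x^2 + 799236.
Gal(K/Q) = Z/2Z (cyclic of order 2)

f factors as (x^2 - 2682)(x^2 - 298), so the splitting field is K = Q(sqrt(2682), sqrt(298)). The squarefree part of 2682 is 298 and the squarefree part of 298 is also 298, so sqrt(2682) and sqrt(298) are both rational multiples of sqrt(298). Hence Q(sqrt(2682)) = Q(sqrt(298)) = Q(sqrt(298)), and the splitting field collapses to a single degree-2 extension with Galois group Z/2Z.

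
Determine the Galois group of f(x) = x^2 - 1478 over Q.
Gal(K/Q) = Z/2Z (cyclic of order 2)

x^2 - 1478 is irreducible over Q since 1478 is not a rational square. The splitting field Q(sqrt(1478)) has degree 2 over Q, and its unique nontrivial automorphism is sqrt(1478) ↦ -sqrt(1478). Hence Gal(Q(sqrt(1478))/Q) = Z/2Z.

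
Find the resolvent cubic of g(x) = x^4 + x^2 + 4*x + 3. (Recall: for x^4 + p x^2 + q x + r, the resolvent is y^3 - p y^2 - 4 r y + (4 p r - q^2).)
h(y) = y^3 - y^2 - 12*y - 4

Identify coefficients: p = 1, q = 4, r = 3.
Plug into h(y) = y^3 - p y^2 - 4 r y + (4 p r - q^2):
  h(y) = y^3 - (1) y^2 - 4*(3) y + (4*(1)*(3) - (4)^2)
       = y^3 + (-1) y^2 + (-12) y + (-4).
Simplifying: h(y) = y^3 - y^2 - 12*y - 4.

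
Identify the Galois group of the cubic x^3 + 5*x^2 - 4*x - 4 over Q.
Gal(K/Q) = S_3 (symmetric group of order 6)

Compute the discriminant of x^3 + (5)*x^2 + (-4)*x + (-4): Δ = 3664. Since Δ is not a rational square, the Galois group is not contained in A_3; it must be the full S_3 (irreducibility of the cubic rules out anything smaller).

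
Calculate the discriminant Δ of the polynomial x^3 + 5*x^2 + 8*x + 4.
Δ = 0

For x^3 + a x^2 + b x + c the discriminant is Δ = 18 a b c - 4 a^3 c + a^2 b^2 - 4 b^3 - 27 c^2.
Plug a = 5, b = 8, c = 4:
  18*(5)*(8)*(4) - 4*(5)^3*(4) + (5)^2*(8)^2 - 4*(8)^3 - 27*(4)^2
  = 2880 + (-2000) + 1600 + (-2048) + (-432)
  = 0.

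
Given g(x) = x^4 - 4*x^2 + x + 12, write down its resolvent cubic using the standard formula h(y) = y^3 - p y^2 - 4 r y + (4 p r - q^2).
h(y) = y^3 + 4*y^2 - 48*y - 193

Identify coefficients: p = -4, q = 1, r = 12.
Plug into h(y) = y^3 - p y^2 - 4 r y + (4 p r - q^2):
  h(y) = y^3 - (-4) y^2 - 4*(12) y + (4*(-4)*(12) - (1)^2)
       = y^3 + (4) y^2 + (-48) y + (-193).
Simplifying: h(y) = y^3 + 4*y^2 - 48*y - 193.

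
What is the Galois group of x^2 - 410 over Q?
Gal(K/Q) = Z/2Z (cyclic of order 2)

x^2 - 410 is irreducible over Q since 410 is not a rational square. The splitting field Q(sqrt(410)) has degree 2 over Q, and its unique nontrivial automorphism is sqrt(410) ↦ -sqrt(410). Hence Gal(Q(sqrt(410))/Q) = Z/2Z.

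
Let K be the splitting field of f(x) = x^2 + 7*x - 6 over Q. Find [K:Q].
[K:Q] = 2

The discriminant of x^2 + (7)*x + (-6) is b^2 - 4c = 49 - (-24) = 73. Since 73 is not a perfect square in Q, the polynomial is irreducible over Q. Its two roots generate a degree-2 extension, so [K:Q] = 2.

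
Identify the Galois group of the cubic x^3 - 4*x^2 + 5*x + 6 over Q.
Gal(K/Q) = S_3 (symmetric group of order 6)

Compute the discriminant of x^3 + (-4)*x^2 + (5)*x + (6): Δ = -1696. Since Δ is not a rational square, the Galois group is not contained in A_3; it must be the full S_3 (irreducibility of the cubic rules out anything smaller).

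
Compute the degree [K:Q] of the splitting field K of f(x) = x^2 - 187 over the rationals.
[K:Q] = 2

The polynomial x^2 - 187 is irreducible over Q since 187 is not a perfect square. Its splitting field is Q(sqrt(187)), which has degree 2 over Q.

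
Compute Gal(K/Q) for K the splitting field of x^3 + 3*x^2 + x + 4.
Gal(K/Q) = S_3 (symmetric group of order 6)

Compute the discriminant of x^3 + (3)*x^2 + (1)*x + (4): Δ = -643. Since Δ is not a rational square, the Galois group is not contained in A_3; it must be the full S_3 (irreducibility of the cubic rules out anything smaller).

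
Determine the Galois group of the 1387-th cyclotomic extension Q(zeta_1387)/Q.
|Gal(Q(zeta_1387)/Q)| = phi(1387) = 1296; group ≅ (Z/1387Z)^* ≅ Z/18Z × Z/72Z

The n-th cyclotomic polynomial Φ_1387(x) is the minimal polynomial of zeta_1387 over Q and has degree phi(1387) = 1296. So Q(zeta_1387) is a degree-1296 Galois extension with Galois group (Z/1387Z)^*. By CRT, (Z/1387Z)^* ≅ (Z/19Z)^* × (Z/73Z)^*. Each prime-power unit group is (Z/19Z)^* ≅ Z/18Z; (Z/73Z)^* ≅ Z/72Z. Hence Gal(Q(zeta_1387)/Q) ≅ Z/18Z × Z/72Z.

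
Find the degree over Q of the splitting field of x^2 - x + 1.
[K:Q] = 2

The discriminant of x^2 + (-1)*x + (1) is b^2 - 4c = 1 - (4) = -3. Since -3 is not a perfect square in Q, the polynomial is irreducible over Q. Its two roots generate a degree-2 extension, so [K:Q] = 2.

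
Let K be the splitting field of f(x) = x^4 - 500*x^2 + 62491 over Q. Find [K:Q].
[K:Q] = 4

f factors as (x^2 - 253)(x^2 - 247); the splitting field is K = Q(sqrt(253), sqrt(247)). Since 253, 247, and 62491 are all non-squares in Q, the three subfields Q(sqrt(253)), Q(sqrt(247)), Q(sqrt(62491)) are distinct degree-2 extensions, so [K:Q] = 4 (Klein four Galois group).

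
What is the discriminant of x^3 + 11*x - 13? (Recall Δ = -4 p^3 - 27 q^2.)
Δ = -9887

For a depressed cubic x^3 + p x + q the discriminant is Δ = -4 p^3 - 27 q^2 = -4*(11)^3 - 27*(-13)^2 = -5324 - 4563 = -9887.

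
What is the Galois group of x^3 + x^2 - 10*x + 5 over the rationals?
Gal(K/Q) = S_3 (symmetric group of order 6)

Compute the discriminant of x^3 + (1)*x^2 + (-10)*x + (5): Δ = 2505. Since Δ is not a rational square, the Galois group is not contained in A_3; it must be the full S_3 (irreducibility of the cubic rules out anything smaller).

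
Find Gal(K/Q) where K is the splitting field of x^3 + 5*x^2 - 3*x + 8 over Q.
Gal(K/Q) = S_3 (symmetric group of order 6)

Compute the discriminant of x^3 + (5)*x^2 + (-3)*x + (8): Δ = -7555. Since Δ is not a rational square, the Galois group is not contained in A_3; it must be the full S_3 (irreducibility of the cubic rules out anything smaller).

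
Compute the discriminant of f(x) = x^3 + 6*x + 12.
Δ = -4752

For a depressed cubic x^3 + p x + q the discriminant is Δ = -4 p^3 - 27 q^2 = -4*(6)^3 - 27*(12)^2 = -864 - 3888 = -4752.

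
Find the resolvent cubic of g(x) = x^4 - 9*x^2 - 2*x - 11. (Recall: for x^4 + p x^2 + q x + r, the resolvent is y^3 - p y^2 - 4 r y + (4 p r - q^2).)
h(y) = y^3 + 9*y^2 + 44*y + 392

Identify coefficients: p = -9, q = -2, r = -11.
Plug into h(y) = y^3 - p y^2 - 4 r y + (4 p r - q^2):
  h(y) = y^3 - (-9) y^2 - 4*(-11) y + (4*(-9)*(-11) - (-2)^2)
       = y^3 + (9) y^2 + (44) y + (392).
Simplifying: h(y) = y^3 + 9*y^2 + 44*y + 392.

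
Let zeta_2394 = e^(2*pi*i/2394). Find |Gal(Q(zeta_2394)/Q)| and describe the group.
|Gal(Q(zeta_2394)/Q)| = phi(2394) = 648; group ≅ (Z/2394Z)^* ≅ Z/6Z × Z/6Z × Z/18Z

The n-th cyclotomic polynomial Φ_2394(x) is the minimal polynomial of zeta_2394 over Q and has degree phi(2394) = 648. So Q(zeta_2394) is a degree-648 Galois extension with Galois group (Z/2394Z)^*. By CRT, (Z/2394Z)^* ≅ (Z/2Z)^* × (Z/9Z)^* × (Z/7Z)^* × (Z/19Z)^*. Each prime-power unit group is (Z/2Z)^* ≅ trivial group (order 1); (Z/9Z)^* ≅ Z/6Z; (Z/7Z)^* ≅ Z/6Z; (Z/19Z)^* ≅ Z/18Z. Hence Gal(Q(zeta_2394)/Q) ≅ Z/6Z × Z/6Z × Z/18Z.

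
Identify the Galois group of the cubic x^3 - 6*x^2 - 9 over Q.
Gal(K/Q) = S_3 (symmetric group of order 6)

Compute the discriminant of x^3 + (-6)*x^2 + (0)*x + (-9): Δ = -9963. Since Δ is not a rational square, the Galois group is not contained in A_3; it must be the full S_3 (irreducibility of the cubic rules out anything smaller).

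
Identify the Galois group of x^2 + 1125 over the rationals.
Gal(K/Q) = Z/2Z (cyclic of order 2)

x^2 + 1125 is irreducible over Q since -1125 is not a rational square. The splitting field Q(sqrt(-1125)) has degree 2 over Q, and its unique nontrivial automorphism is sqrt(-1125) ↦ -sqrt(-1125). Hence Gal(Q(sqrt(-1125))/Q) = Z/2Z.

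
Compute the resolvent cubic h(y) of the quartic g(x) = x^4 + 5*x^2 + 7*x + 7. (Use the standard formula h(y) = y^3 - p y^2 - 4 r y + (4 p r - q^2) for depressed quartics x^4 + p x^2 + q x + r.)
h(y) = y^3 - 5*y^2 - 28*y + 91

Identify coefficients: p = 5, q = 7, r = 7.
Plug into h(y) = y^3 - p y^2 - 4 r y + (4 p r - q^2):
  h(y) = y^3 - (5) y^2 - 4*(7) y + (4*(5)*(7) - (7)^2)
       = y^3 + (-5) y^2 + (-28) y + (91).
Simplifying: h(y) = y^3 - 5*y^2 - 28*y + 91.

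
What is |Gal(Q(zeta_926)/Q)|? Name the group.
|Gal(Q(zeta_926)/Q)| = phi(926) = 462; group ≅ (Z/926Z)^* ≅ Z/462Z

The n-th cyclotomic polynomial Φ_926(x) is the minimal polynomial of zeta_926 over Q and has degree phi(926) = 462. So Q(zeta_926) is a degree-462 Galois extension with Galois group (Z/926Z)^*. By CRT, (Z/926Z)^* ≅ (Z/2Z)^* × (Z/463Z)^*. Each prime-power unit group is (Z/2Z)^* ≅ trivial group (order 1); (Z/463Z)^* ≅ Z/462Z. Hence Gal(Q(zeta_926)/Q) ≅ Z/462Z.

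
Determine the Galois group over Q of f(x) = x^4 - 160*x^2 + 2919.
Gal(K/Q) = V_4 (Klein four-group, Z/2Z × Z/2Z)

f factors as (x^2 - 139)(x^2 - 21), so the splitting field is K = Q(sqrt(139), sqrt(21)). The elements 139, 21, 2919 are all non-squares in Q, so sqrt(139) and sqrt(21) generate independent quadratic extensions. Thus [K:Q] = 4 and Gal(K/Q) is generated by the two order-2 automorphisms sqrt(139) ↦ -sqrt(139) and sqrt(21) ↦ -sqrt(21), giving V_4.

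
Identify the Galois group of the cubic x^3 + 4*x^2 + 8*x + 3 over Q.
Gal(K/Q) = S_3 (symmetric group of order 6)

Compute the discriminant of x^3 + (4)*x^2 + (8)*x + (3): Δ = -307. Since Δ is not a rational square, the Galois group is not contained in A_3; it must be the full S_3 (irreducibility of the cubic rules out anything smaller).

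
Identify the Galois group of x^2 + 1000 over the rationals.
Gal(K/Q) = Z/2Z (cyclic of order 2)

x^2 + 1000 is irreducible over Q since -1000 is not a rational square. The splitting field Q(sqrt(-1000)) has degree 2 over Q, and its unique nontrivial automorphism is sqrt(-1000) ↦ -sqrt(-1000). Hence Gal(Q(sqrt(-1000))/Q) = Z/2Z.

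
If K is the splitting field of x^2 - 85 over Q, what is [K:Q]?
[K:Q] = 2

The polynomial x^2 - 85 is irreducible over Q since 85 is not a perfect square. Its splitting field is Q(sqrt(85)), which has degree 2 over Q.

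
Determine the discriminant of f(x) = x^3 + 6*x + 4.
Δ = -1296

For a depressed cubic x^3 + p x + q the discriminant is Δ = -4 p^3 - 27 q^2 = -4*(6)^3 - 27*(4)^2 = -864 - 432 = -1296.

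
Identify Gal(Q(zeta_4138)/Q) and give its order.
|Gal(Q(zeta_4138)/Q)| = phi(4138) = 2068; group ≅ (Z/4138Z)^* ≅ Z/2068Z

The n-th cyclotomic polynomial Φ_4138(x) is the minimal polynomial of zeta_4138 over Q and has degree phi(4138) = 2068. So Q(zeta_4138) is a degree-2068 Galois extension with Galois group (Z/4138Z)^*. By CRT, (Z/4138Z)^* ≅ (Z/2Z)^* × (Z/2069Z)^*. Each prime-power unit group is (Z/2Z)^* ≅ trivial group (order 1); (Z/2069Z)^* ≅ Z/2068Z. Hence Gal(Q(zeta_4138)/Q) ≅ Z/2068Z.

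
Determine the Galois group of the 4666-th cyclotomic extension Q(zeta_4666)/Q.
|Gal(Q(zeta_4666)/Q)| = phi(4666) = 2332; group ≅ (Z/4666Z)^* ≅ Z/2332Z

The n-th cyclotomic polynomial Φ_4666(x) is the minimal polynomial of zeta_4666 over Q and has degree phi(4666) = 2332. So Q(zeta_4666) is a degree-2332 Galois extension with Galois group (Z/4666Z)^*. By CRT, (Z/4666Z)^* ≅ (Z/2Z)^* × (Z/2333Z)^*. Each prime-power unit group is (Z/2Z)^* ≅ trivial group (order 1); (Z/2333Z)^* ≅ Z/2332Z. Hence Gal(Q(zeta_4666)/Q) ≅ Z/2332Z.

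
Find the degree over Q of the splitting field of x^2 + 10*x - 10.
[K:Q] = 2

The discriminant of x^2 + (10)*x + (-10) is b^2 - 4c = 100 - (-40) = 140. Since 140 is not a perfect square in Q, the polynomial is irreducible over Q. Its two roots generate a degree-2 extension, so [K:Q] = 2.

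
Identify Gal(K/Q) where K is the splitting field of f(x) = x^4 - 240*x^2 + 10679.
Gal(K/Q) = V_4 (Klein four-group, Z/2Z × Z/2Z)

f factors as (x^2 - 59)(x^2 - 181), so the splitting field is K = Q(sqrt(59), sqrt(181)). The elements 59, 181, 10679 are all non-squares in Q, so sqrt(59) and sqrt(181) generate independent quadratic extensions. Thus [K:Q] = 4 and Gal(K/Q) is generated by the two order-2 automorphisms sqrt(59) ↦ -sqrt(59) and sqrt(181) ↦ -sqrt(181), giving V_4.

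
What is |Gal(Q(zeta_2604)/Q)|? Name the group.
|Gal(Q(zeta_2604)/Q)| = phi(2604) = 720; group ≅ (Z/2604Z)^* ≅ Z/2Z × Z/2Z × Z/6Z × Z/30Z

The n-th cyclotomic polynomial Φ_2604(x) is the minimal polynomial of zeta_2604 over Q and has degree phi(2604) = 720. So Q(zeta_2604) is a degree-720 Galois extension with Galois group (Z/2604Z)^*. By CRT, (Z/2604Z)^* ≅ (Z/4Z)^* × (Z/3Z)^* × (Z/7Z)^* × (Z/31Z)^*. Each prime-power unit group is (Z/4Z)^* ≅ Z/2Z; (Z/3Z)^* ≅ Z/2Z; (Z/7Z)^* ≅ Z/6Z; (Z/31Z)^* ≅ Z/30Z. Hence Gal(Q(zeta_2604)/Q) ≅ Z/2Z × Z/2Z × Z/6Z × Z/30Z.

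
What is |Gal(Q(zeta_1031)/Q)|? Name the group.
|Gal(Q(zeta_1031)/Q)| = phi(1031) = 1030; group ≅ (Z/1031Z)^* ≅ Z/1030Z

The n-th cyclotomic polynomial Φ_1031(x) is the minimal polynomial of zeta_1031 over Q and has degree phi(1031) = 1030. So Q(zeta_1031) is a degree-1030 Galois extension with Galois group (Z/1031Z)^*. (Z/1031Z)^* is cyclic since 1031 is an odd prime power (or 4). Hence Gal(Q(zeta_1031)/Q) ≅ Z/1030Z.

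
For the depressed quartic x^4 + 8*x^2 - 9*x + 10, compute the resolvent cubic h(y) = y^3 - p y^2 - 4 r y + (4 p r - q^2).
h(y) = y^3 - 8*y^2 - 40*y + 239

Identify coefficients: p = 8, q = -9, r = 10.
Plug into h(y) = y^3 - p y^2 - 4 r y + (4 p r - q^2):
  h(y) = y^3 - (8) y^2 - 4*(10) y + (4*(8)*(10) - (-9)^2)
       = y^3 + (-8) y^2 + (-40) y + (239).
Simplifying: h(y) = y^3 - 8*y^2 - 40*y + 239.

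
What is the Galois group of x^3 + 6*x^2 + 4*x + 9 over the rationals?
Gal(K/Q) = S_3 (symmetric group of order 6)

Compute the discriminant of x^3 + (6)*x^2 + (4)*x + (9): Δ = -5755. Since Δ is not a rational square, the Galois group is not contained in A_3; it must be the full S_3 (irreducibility of the cubic rules out anything smaller).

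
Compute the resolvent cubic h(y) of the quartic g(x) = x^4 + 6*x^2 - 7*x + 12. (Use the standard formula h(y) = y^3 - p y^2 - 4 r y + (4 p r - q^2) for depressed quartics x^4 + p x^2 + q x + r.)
h(y) = y^3 - 6*y^2 - 48*y + 239

Identify coefficients: p = 6, q = -7, r = 12.
Plug into h(y) = y^3 - p y^2 - 4 r y + (4 p r - q^2):
  h(y) = y^3 - (6) y^2 - 4*(12) y + (4*(6)*(12) - (-7)^2)
       = y^3 + (-6) y^2 + (-48) y + (239).
Simplifying: h(y) = y^3 - 6*y^2 - 48*y + 239.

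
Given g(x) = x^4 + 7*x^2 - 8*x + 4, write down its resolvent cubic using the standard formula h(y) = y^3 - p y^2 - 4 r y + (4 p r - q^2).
h(y) = y^3 - 7*y^2 - 16*y + 48

Identify coefficients: p = 7, q = -8, r = 4.
Plug into h(y) = y^3 - p y^2 - 4 r y + (4 p r - q^2):
  h(y) = y^3 - (7) y^2 - 4*(4) y + (4*(7)*(4) - (-8)^2)
       = y^3 + (-7) y^2 + (-16) y + (48).
Simplifying: h(y) = y^3 - 7*y^2 - 16*y + 48.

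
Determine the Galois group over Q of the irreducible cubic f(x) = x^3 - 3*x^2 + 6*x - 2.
Gal(K/Q) = S_3 (symmetric group of order 6)

Compute the discriminant of x^3 + (-3)*x^2 + (6)*x + (-2): Δ = -216. Since Δ is not a rational square, the Galois group is not contained in A_3; it must be the full S_3 (irreducibility of the cubic rules out anything smaller).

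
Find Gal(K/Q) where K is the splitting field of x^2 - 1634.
Gal(K/Q) = Z/2Z (cyclic of order 2)

x^2 - 1634 is irreducible over Q since 1634 is not a rational square. The splitting field Q(sqrt(1634)) has degree 2 over Q, and its unique nontrivial automorphism is sqrt(1634) ↦ -sqrt(1634). Hence Gal(Q(sqrt(1634))/Q) = Z/2Z.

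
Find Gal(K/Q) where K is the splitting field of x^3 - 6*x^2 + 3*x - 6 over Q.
Gal(K/Q) = S_3 (symmetric group of order 6)

Compute the discriminant of x^3 + (-6)*x^2 + (3)*x + (-6): Δ = -3996. Since Δ is not a rational square, the Galois group is not contained in A_3; it must be the full S_3 (irreducibility of the cubic rules out anything smaller).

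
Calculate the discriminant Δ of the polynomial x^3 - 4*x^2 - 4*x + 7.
Δ = 2997

For x^3 + a x^2 + b x + c the discriminant is Δ = 18 a b c - 4 a^3 c + a^2 b^2 - 4 b^3 - 27 c^2.
Plug a = -4, b = -4, c = 7:
  18*(-4)*(-4)*(7) - 4*(-4)^3*(7) + (-4)^2*(-4)^2 - 4*(-4)^3 - 27*(7)^2
  = 2016 + (1792) + 256 + (256) + (-1323)
  = 2997.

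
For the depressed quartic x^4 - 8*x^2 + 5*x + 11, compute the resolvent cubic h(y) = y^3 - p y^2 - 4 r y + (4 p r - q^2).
h(y) = y^3 + 8*y^2 - 44*y - 377

Identify coefficients: p = -8, q = 5, r = 11.
Plug into h(y) = y^3 - p y^2 - 4 r y + (4 p r - q^2):
  h(y) = y^3 - (-8) y^2 - 4*(11) y + (4*(-8)*(11) - (5)^2)
       = y^3 + (8) y^2 + (-44) y + (-377).
Simplifying: h(y) = y^3 + 8*y^2 - 44*y - 377.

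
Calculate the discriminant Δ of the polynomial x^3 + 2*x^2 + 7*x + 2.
Δ = -844

For x^3 + a x^2 + b x + c the discriminant is Δ = 18 a b c - 4 a^3 c + a^2 b^2 - 4 b^3 - 27 c^2.
Plug a = 2, b = 7, c = 2:
  18*(2)*(7)*(2) - 4*(2)^3*(2) + (2)^2*(7)^2 - 4*(7)^3 - 27*(2)^2
  = 504 + (-64) + 196 + (-1372) + (-108)
  = -844.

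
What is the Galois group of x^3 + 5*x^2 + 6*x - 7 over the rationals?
Gal(K/Q) = S_3 (symmetric group of order 6)

Compute the discriminant of x^3 + (5)*x^2 + (6)*x + (-7): Δ = -1567. Since Δ is not a rational square, the Galois group is not contained in A_3; it must be the full S_3 (irreducibility of the cubic rules out anything smaller).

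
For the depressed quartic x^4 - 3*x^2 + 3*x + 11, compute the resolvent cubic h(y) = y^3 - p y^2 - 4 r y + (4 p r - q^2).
h(y) = y^3 + 3*y^2 - 44*y - 141

Identify coefficients: p = -3, q = 3, r = 11.
Plug into h(y) = y^3 - p y^2 - 4 r y + (4 p r - q^2):
  h(y) = y^3 - (-3) y^2 - 4*(11) y + (4*(-3)*(11) - (3)^2)
       = y^3 + (3) y^2 + (-44) y + (-141).
Simplifying: h(y) = y^3 + 3*y^2 - 44*y - 141.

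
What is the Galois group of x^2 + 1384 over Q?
Gal(K/Q) = Z/2Z (cyclic of order 2)

x^2 + 1384 is irreducible over Q since -1384 is not a rational square. The splitting field Q(sqrt(-1384)) has degree 2 over Q, and its unique nontrivial automorphism is sqrt(-1384) ↦ -sqrt(-1384). Hence Gal(Q(sqrt(-1384))/Q) = Z/2Z.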